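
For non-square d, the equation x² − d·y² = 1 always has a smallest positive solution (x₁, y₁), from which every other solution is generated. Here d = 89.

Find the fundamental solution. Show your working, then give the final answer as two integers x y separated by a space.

500001 53000

√89 → a₀=9, period (2,3,3,2,18); ℓ=5 odd so k=9
step 0: (9, 1)  from 9·(1,0) + (0,1)
step 1: (19, 2)  from 2·(9,1) + (1,0)
…
step 3: (217, 23)  from 3·(66,7) + (19,2)
…
step 5: (9217, 977)  from 18·(500,53) + (217,23)
…
step 8: (216991, 23001)  from 3·(66019,6998) + (18934,2007)
step 9: (500001, 53000)  from 2·(216991,23001) + (66019,6998)
(x₁, y₁) = (500001, 53000);  500001² − 89·53000² = 1 ✓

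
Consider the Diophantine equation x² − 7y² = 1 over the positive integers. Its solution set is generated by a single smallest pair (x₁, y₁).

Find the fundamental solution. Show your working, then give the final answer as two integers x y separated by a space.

d=7: √d = [2; 1,1,1,4] (ℓ=4, even), read p_3/q_3
i=0: a=2 ⇒ p=2, q=1
…
i=2: a=1 ⇒ p=5, q=2
i=3: a=1 ⇒ p=8, q=3
→ (8, 3).  Check: 8²=64, 7·3²=63, difference 1.

8 3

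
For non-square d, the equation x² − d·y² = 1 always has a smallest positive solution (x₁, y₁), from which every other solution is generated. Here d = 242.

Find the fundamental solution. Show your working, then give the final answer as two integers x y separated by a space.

19601 1260

√242 = [15; 1,1,3,1,14,1,3,1,1,30, …], period ℓ=10 (even) → k=9
a_0=15:  p_0=15·1+0=15,  q_0=15·0+1=1
a_1=1:  p_1=1·15+1=16,  q_1=1·1+0=1
a_2=1:  p_2=1·16+15=31,  q_2=1·1+1=2
a_3=3:  p_3=3·31+16=109,  q_3=3·2+1=7
a_4=1:  p_4=1·109+31=140,  q_4=1·7+2=9
a_5=14:  p_5=14·140+109=2069,  q_5=14·9+7=133
…
a_7=3:  p_7=3·2209+2069=8696,  q_7=3·142+133=559
a_8=1:  p_8=1·8696+2209=10905,  q_8=1·559+142=701
a_9=1:  p_9=1·10905+8696=19601,  q_9=1·701+559=1260
→ (19601, 1260).  Check: 19601²=384199201, 242·1260²=384199200, difference 1.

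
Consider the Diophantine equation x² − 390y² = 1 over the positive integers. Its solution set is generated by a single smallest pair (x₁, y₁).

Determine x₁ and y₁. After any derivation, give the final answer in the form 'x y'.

79 4

[19; 1,2,1,38] for √390; ℓ=4 ⇒ convergent index 3
k=0  a_k=19  p_k/q_k = 19/1
k=1  a_k=1  p_k/q_k = 20/1
k=2  a_k=2  p_k/q_k = 59/3
k=3  a_k=1  p_k/q_k = 79/4
fundamental: x₁=79, y₁=4  (since 6241 − 390·16 = 1)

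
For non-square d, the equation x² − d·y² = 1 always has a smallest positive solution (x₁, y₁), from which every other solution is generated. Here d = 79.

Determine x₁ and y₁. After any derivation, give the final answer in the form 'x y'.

80 9

[8; 1,7,1,16] for √79; ℓ=4 ⇒ convergent index 3
step 0: (8, 1)  from 8·(1,0) + (0,1)
…
step 2: (71, 8)  from 7·(9,1) + (8,1)
step 3: (80, 9)  from 1·(71,8) + (9,1)
→ (80, 9).  Check: 80²=6400, 79·9²=6399, difference 1.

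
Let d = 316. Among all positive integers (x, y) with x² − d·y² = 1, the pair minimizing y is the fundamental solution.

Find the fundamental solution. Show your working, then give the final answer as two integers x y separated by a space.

√316 → a₀=17, period (1,3,2,8,2,3,1,34); ℓ=8 even so k=7
step 0: (17, 1)  from 17·(1,0) + (0,1)
step 1: (18, 1)  from 1·(17,1) + (1,0)
step 2: (71, 4)  from 3·(18,1) + (17,1)
…
step 6: (9937, 559)  from 3·(2862,161) + (1351,76)
step 7: (12799, 720)  from 1·(9937,559) + (2862,161)
(x₁, y₁) = (12799, 720);  12799² − 316·720² = 1 ✓

12799 720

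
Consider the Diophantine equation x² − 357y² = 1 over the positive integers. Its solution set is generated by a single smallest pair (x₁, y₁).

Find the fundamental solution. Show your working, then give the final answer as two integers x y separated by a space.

3401 180

√357 → a₀=18, period (1,8,2,8,1,36); ℓ=6 even so k=5
step 0: (18, 1)  from 18·(1,0) + (0,1)
step 1: (19, 1)  from 1·(18,1) + (1,0)
step 2: (170, 9)  from 8·(19,1) + (18,1)
step 3: (359, 19)  from 2·(170,9) + (19,1)
step 4: (3042, 161)  from 8·(359,19) + (170,9)
step 5: (3401, 180)  from 1·(3042,161) + (359,19)
→ (3401, 180).  Check: 3401²=11566801, 357·180²=11566800, difference 1.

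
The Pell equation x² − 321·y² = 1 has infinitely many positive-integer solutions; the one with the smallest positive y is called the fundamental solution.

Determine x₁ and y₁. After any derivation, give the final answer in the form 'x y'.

√321 → a₀=17, period (1,10,1,34); ℓ=4 even so k=3
k=0  a_k=17  p_k/q_k = 17/1
…
k=2  a_k=10  p_k/q_k = 197/11
k=3  a_k=1  p_k/q_k = 215/12
(x₁, y₁) = (215, 12);  215² − 321·12² = 1 ✓

215 12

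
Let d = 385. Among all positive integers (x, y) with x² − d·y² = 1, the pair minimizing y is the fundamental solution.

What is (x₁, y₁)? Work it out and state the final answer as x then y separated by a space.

d=385: √d = [19; 1,1,1,1,1,…,1,1,38] (ℓ=16, even), read p_15/q_15
k=0  a_k=19  p_k/q_k = 19/1
k=1  a_k=1  p_k/q_k = 20/1
k=2  a_k=1  p_k/q_k = 39/2
k=3  a_k=1  p_k/q_k = 59/3
k=4  a_k=1  p_k/q_k = 98/5
k=5  a_k=1  p_k/q_k = 157/8
…
k=8  a_k=2  p_k/q_k = 2021/103
…
k=14  a_k=1  p_k/q_k = 59551/3035
k=15  a_k=1  p_k/q_k = 95831/4884
fundamental: x₁=95831, y₁=4884  (since 9183580561 − 385·23853456 = 1)

95831 4884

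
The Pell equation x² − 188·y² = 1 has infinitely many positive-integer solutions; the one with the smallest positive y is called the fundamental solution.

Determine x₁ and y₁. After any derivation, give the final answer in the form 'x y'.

4607 336

[13; 1,2,2,6,2,2,1,26] for √188; ℓ=8 ⇒ convergent index 7
i=0: a=13 ⇒ p=13, q=1
i=1: a=1 ⇒ p=14, q=1
i=2: a=2 ⇒ p=41, q=3
i=3: a=2 ⇒ p=96, q=7
i=4: a=6 ⇒ p=617, q=45
i=5: a=2 ⇒ p=1330, q=97
i=6: a=2 ⇒ p=3277, q=239
i=7: a=1 ⇒ p=4607, q=336
fundamental: x₁=4607, y₁=336  (since 21224449 − 188·112896 = 1)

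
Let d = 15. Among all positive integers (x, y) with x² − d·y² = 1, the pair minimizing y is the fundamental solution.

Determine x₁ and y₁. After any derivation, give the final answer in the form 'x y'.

4 1

d=15: √d = [3; 1,6] (ℓ=2, even), read p_1/q_1
a_0=3:  p_0=3·1+0=3,  q_0=3·0+1=1
a_1=1:  p_1=1·3+1=4,  q_1=1·1+0=1
(x₁, y₁) = (4, 1);  4² − 15·1² = 1 ✓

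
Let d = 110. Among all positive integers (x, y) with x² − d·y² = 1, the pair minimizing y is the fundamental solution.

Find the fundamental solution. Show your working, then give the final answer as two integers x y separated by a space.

21 2

d=110: √d = [10; 2,20] (ℓ=2, even), read p_1/q_1
k=0  a_k=10  p_k/q_k = 10/1
k=1  a_k=2  p_k/q_k = 21/2
fundamental: x₁=21, y₁=2  (since 441 − 110·4 = 1)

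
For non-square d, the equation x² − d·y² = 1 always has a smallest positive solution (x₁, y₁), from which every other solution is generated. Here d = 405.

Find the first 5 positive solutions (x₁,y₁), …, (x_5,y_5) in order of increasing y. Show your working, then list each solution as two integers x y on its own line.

161 8
51841 2576
16692641 829464
5374978561 267084832
1730726404001 86000486440

√405 = [20; 8,40, …], period ℓ=2 (even) → k=1
k=0  a_k=20  p_k/q_k = 20/1
k=1  a_k=8  p_k/q_k = 161/8
→ (161, 8).  Check: 161²=25921, 405·8²=25920, difference 1.
(161+8√405)^2 = 51841 + 2576√405
(161+8√405)^3 = 16692641 + 829464√405
(161+8√405)^4 = 5374978561 + 267084832√405
(161+8√405)^5 = 1730726404001 + 86000486440√405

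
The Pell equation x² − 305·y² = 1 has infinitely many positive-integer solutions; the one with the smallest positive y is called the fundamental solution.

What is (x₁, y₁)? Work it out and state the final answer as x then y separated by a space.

d=305: √d = [17; 2,6,2,34] (ℓ=4, even), read p_3/q_3
i=0: a=17 ⇒ p=17, q=1
i=1: a=2 ⇒ p=35, q=2
i=2: a=6 ⇒ p=227, q=13
i=3: a=2 ⇒ p=489, q=28
(x₁, y₁) = (489, 28);  489² − 305·28² = 1 ✓

489 28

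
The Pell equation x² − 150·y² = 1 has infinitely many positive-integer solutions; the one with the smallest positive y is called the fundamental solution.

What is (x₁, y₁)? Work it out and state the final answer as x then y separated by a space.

[12; 4,24] for √150; ℓ=2 ⇒ convergent index 1
i=0: a=12 ⇒ p=12, q=1
i=1: a=4 ⇒ p=49, q=4
→ (49, 4).  Check: 49²=2401, 150·4²=2400, difference 1.

49 4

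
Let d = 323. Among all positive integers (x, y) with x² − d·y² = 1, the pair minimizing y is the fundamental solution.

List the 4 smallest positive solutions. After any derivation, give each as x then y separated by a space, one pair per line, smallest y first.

18 1
647 36
23274 1295
837217 46584

√323 → a₀=17, period (1,34); ℓ=2 even so k=1
i=0: a=17 ⇒ p=17, q=1
i=1: a=1 ⇒ p=18, q=1
fundamental: x₁=18, y₁=1  (since 324 − 323·1 = 1)
k=2:  x_2 = 18·18+323·1·1 = 647,  y_2 = 18·1+1·18 = 36
k=3:  x_3 = 18·647+323·1·36 = 23274,  y_3 = 18·36+1·647 = 1295
k=4:  x_4 = 18·23274+323·1·1295 = 837217,  y_4 = 18·1295+1·23274 = 46584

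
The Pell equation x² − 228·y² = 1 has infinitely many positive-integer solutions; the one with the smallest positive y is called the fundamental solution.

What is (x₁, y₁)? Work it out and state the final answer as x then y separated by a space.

151 10

d=228: √d = [15; 10,30] (ℓ=2, even), read p_1/q_1
a_0=15:  p_0=15·1+0=15,  q_0=15·0+1=1
a_1=10:  p_1=10·15+1=151,  q_1=10·1+0=10
→ (151, 10).  Check: 151²=22801, 228·10²=22800, difference 1.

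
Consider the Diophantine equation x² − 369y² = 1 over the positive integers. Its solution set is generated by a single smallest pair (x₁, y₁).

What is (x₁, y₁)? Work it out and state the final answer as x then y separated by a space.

d=369: √d = [19; 4,1,3,2,7,4,7,2,3,1,4,38] (ℓ=12, even), read p_11/q_11
a_0=19:  p_0=19·1+0=19,  q_0=19·0+1=1
…
a_2=1:  p_2=1·77+19=96,  q_2=1·4+1=5
a_3=3:  p_3=3·96+77=365,  q_3=3·5+4=19
a_4=2:  p_4=2·365+96=826,  q_4=2·19+5=43
a_5=7:  p_5=7·826+365=6147,  q_5=7·43+19=320
a_6=4:  p_6=4·6147+826=25414,  q_6=4·320+43=1323
a_7=7:  p_7=7·25414+6147=184045,  q_7=7·1323+320=9581
a_8=2:  p_8=2·184045+25414=393504,  q_8=2·9581+1323=20485
a_9=3:  p_9=3·393504+184045=1364557,  q_9=3·20485+9581=71036
a_10=1:  p_10=1·1364557+393504=1758061,  q_10=1·71036+20485=91521
a_11=4:  p_11=4·1758061+1364557=8396801,  q_11=4·91521+71036=437120
→ (8396801, 437120).  Check: 8396801²=70506267033601, 369·437120²=70506267033600, difference 1.

8396801 437120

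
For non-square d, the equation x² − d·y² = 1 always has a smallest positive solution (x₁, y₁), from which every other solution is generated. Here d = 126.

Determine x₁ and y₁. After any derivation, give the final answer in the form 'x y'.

√126 → a₀=11, period (4,2,4,22); ℓ=4 even so k=3
i=0: a=11 ⇒ p=11, q=1
i=1: a=4 ⇒ p=45, q=4
i=2: a=2 ⇒ p=101, q=9
i=3: a=4 ⇒ p=449, q=40
(x₁, y₁) = (449, 40);  449² − 126·40² = 1 ✓

449 40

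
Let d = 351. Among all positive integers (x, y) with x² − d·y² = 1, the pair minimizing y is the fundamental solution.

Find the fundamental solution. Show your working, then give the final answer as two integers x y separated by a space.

62425 3332

√351 → a₀=18, period (1,2,1,3,2,2,2,3,1,2,1,36); ℓ=12 even so k=11
i=0: a=18 ⇒ p=18, q=1
i=1: a=1 ⇒ p=19, q=1
i=2: a=2 ⇒ p=56, q=3
i=3: a=1 ⇒ p=75, q=4
…
i=10: a=2 ⇒ p=45882, q=2449
i=11: a=1 ⇒ p=62425, q=3332
→ (62425, 3332).  Check: 62425²=3896880625, 351·3332²=3896880624, difference 1.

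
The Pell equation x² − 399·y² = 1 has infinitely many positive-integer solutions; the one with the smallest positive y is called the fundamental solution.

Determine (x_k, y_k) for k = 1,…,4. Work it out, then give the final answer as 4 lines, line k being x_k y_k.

20 1
799 40
31940 1599
1276801 63920

d=399: √d = [19; 1,38] (ℓ=2, even), read p_1/q_1
a_0=19:  p_0=19·1+0=19,  q_0=19·0+1=1
a_1=1:  p_1=1·19+1=20,  q_1=1·1+0=1
→ (20, 1).  Check: 20²=400, 399·1²=399, difference 1.
(x_2, y_2) = (20·20 + 399·1·1, 20·1 + 1·20) = (799, 40)
(x_3, y_3) = (20·799 + 399·1·40, 20·40 + 1·799) = (31940, 1599)
(x_4, y_4) = (20·31940 + 399·1·1599, 20·1599 + 1·31940) = (1276801, 63920)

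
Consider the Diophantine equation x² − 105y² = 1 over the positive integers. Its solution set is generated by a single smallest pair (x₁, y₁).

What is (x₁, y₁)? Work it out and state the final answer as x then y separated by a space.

d=105: √d = [10; 4,20] (ℓ=2, even), read p_1/q_1
step 0: (10, 1)  from 10·(1,0) + (0,1)
step 1: (41, 4)  from 4·(10,1) + (1,0)
→ (41, 4).  Check: 41²=1681, 105·4²=1680, difference 1.

41 4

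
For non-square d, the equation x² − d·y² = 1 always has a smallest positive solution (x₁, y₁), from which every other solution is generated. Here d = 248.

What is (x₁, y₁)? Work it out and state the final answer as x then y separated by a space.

63 4

d=248: √d = [15; 1,2,1,30] (ℓ=4, even), read p_3/q_3
step 0: (15, 1)  from 15·(1,0) + (0,1)
step 1: (16, 1)  from 1·(15,1) + (1,0)
step 2: (47, 3)  from 2·(16,1) + (15,1)
step 3: (63, 4)  from 1·(47,3) + (16,1)
(x₁, y₁) = (63, 4);  63² − 248·4² = 1 ✓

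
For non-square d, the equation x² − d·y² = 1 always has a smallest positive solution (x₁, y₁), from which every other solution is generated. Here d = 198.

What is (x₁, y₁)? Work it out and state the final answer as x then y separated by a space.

[14; 14,28] for √198; ℓ=2 ⇒ convergent index 1
step 0: (14, 1)  from 14·(1,0) + (0,1)
step 1: (197, 14)  from 14·(14,1) + (1,0)
(x₁, y₁) = (197, 14);  197² − 198·14² = 1 ✓

197 14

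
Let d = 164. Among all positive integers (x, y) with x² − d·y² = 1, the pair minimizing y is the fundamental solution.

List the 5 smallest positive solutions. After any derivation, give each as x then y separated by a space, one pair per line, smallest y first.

d=164: √d = [12; 1,4,6,4,1,24] (ℓ=6, even), read p_5/q_5
k=0  a_k=12  p_k/q_k = 12/1
k=1  a_k=1  p_k/q_k = 13/1
k=2  a_k=4  p_k/q_k = 64/5
…
k=4  a_k=4  p_k/q_k = 1652/129
k=5  a_k=1  p_k/q_k = 2049/160
fundamental: x₁=2049, y₁=160  (since 4198401 − 164·25600 = 1)
n=2: (2049,160)∘(2049,160) = (2049·2049+164·160·160, 2049·160+160·2049) = (8396801,655680)
n=3: (8396801,655680)∘(2049,160) = (2049·8396801+164·160·655680, 2049·655680+160·8396801) = (34410088449,2686976480)
n=4: (34410088449,2686976480)∘(2049,160) = (2049·34410088449+164·160·2686976480, 2049·2686976480+160·34410088449) = (141012534067201,11011228959360)
n=5: (141012534067201,11011228959360)∘(2049,160) = (2049·141012534067201+164·160·11011228959360, 2049·11011228959360+160·141012534067201) = (577869330197301249,45124013588480800)

2049 160
8396801 655680
34410088449 2686976480
141012534067201 11011228959360
577869330197301249 45124013588480800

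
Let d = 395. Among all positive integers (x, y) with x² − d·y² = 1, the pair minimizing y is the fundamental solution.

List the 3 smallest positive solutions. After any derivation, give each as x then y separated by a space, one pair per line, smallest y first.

159 8
50561 2544
16078239 808984

√395 = [19; 1,6,1,38, …], period ℓ=4 (even) → k=3
step 0: (19, 1)  from 19·(1,0) + (0,1)
…
step 2: (139, 7)  from 6·(20,1) + (19,1)
step 3: (159, 8)  from 1·(139,7) + (20,1)
fundamental: x₁=159, y₁=8  (since 25281 − 395·64 = 1)
(x_2, y_2) = (159·159 + 395·8·8, 159·8 + 8·159) = (50561, 2544)
(x_3, y_3) = (159·50561 + 395·8·2544, 159·2544 + 8·50561) = (16078239, 808984)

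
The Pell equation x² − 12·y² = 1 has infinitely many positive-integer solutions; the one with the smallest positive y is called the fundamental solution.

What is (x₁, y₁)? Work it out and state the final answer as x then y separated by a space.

7 2

d=12: √d = [3; 2,6] (ℓ=2, even), read p_1/q_1
a_0=3:  p_0=3·1+0=3,  q_0=3·0+1=1
a_1=2:  p_1=2·3+1=7,  q_1=2·1+0=2
fundamental: x₁=7, y₁=2  (since 49 − 12·4 = 1)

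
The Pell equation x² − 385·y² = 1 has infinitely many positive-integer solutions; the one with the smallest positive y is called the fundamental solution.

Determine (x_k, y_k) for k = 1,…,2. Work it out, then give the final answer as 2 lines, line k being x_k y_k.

d=385: √d = [19; 1,1,1,1,1,…,1,1,38] (ℓ=16, even), read p_15/q_15
k=0  a_k=19  p_k/q_k = 19/1
…
k=2  a_k=1  p_k/q_k = 39/2
…
k=5  a_k=1  p_k/q_k = 157/8
…
k=8  a_k=2  p_k/q_k = 2021/103
…
k=10  a_k=3  p_k/q_k = 10262/523
k=11  a_k=1  p_k/q_k = 13009/663
k=12  a_k=1  p_k/q_k = 23271/1186
…
k=14  a_k=1  p_k/q_k = 59551/3035
k=15  a_k=1  p_k/q_k = 95831/4884
(x₁, y₁) = (95831, 4884);  95831² − 385·4884² = 1 ✓
k=2:  x_2 = 95831·95831+385·4884·4884 = 18367161121,  y_2 = 95831·4884+4884·95831 = 936077208

95831 4884
18367161121 936077208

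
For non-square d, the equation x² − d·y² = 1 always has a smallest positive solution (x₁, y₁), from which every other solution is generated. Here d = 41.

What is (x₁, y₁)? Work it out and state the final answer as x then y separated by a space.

2049 320

√41 = [6; 2,2,12, …], period ℓ=3 (odd) → k=5
step 0: (6, 1)  from 6·(1,0) + (0,1)
step 1: (13, 2)  from 2·(6,1) + (1,0)
step 2: (32, 5)  from 2·(13,2) + (6,1)
step 3: (397, 62)  from 12·(32,5) + (13,2)
step 4: (826, 129)  from 2·(397,62) + (32,5)
step 5: (2049, 320)  from 2·(826,129) + (397,62)
(x₁, y₁) = (2049, 320);  2049² − 41·320² = 1 ✓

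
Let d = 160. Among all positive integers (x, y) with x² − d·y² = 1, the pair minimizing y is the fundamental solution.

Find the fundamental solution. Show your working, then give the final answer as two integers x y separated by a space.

d=160: √d = [12; 1,1,1,5,1,1,1,24] (ℓ=8, even), read p_7/q_7
k=0  a_k=12  p_k/q_k = 12/1
…
k=2  a_k=1  p_k/q_k = 25/2
k=3  a_k=1  p_k/q_k = 38/3
k=4  a_k=5  p_k/q_k = 215/17
…
k=6  a_k=1  p_k/q_k = 468/37
k=7  a_k=1  p_k/q_k = 721/57
fundamental: x₁=721, y₁=57  (since 519841 − 160·3249 = 1)

721 57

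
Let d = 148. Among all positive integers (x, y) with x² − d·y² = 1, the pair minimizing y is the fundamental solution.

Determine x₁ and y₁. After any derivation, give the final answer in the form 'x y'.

√148 = [12; 6,24, …], period ℓ=2 (even) → k=1
k=0  a_k=12  p_k/q_k = 12/1
k=1  a_k=6  p_k/q_k = 73/6
→ (73, 6).  Check: 73²=5329, 148·6²=5328, difference 1.

73 6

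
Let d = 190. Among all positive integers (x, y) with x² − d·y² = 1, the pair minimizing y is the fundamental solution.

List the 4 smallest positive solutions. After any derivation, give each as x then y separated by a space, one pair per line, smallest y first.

52021 3774
5412368881 392654508
563113683064981 40852560317562
58587473808034384321 4250382080167131096

√190 = [13; 1,3,1,1,1,…,3,1,26, …], period ℓ=14 (even) → k=13
k=0  a_k=13  p_k/q_k = 13/1
k=1  a_k=1  p_k/q_k = 14/1
…
k=3  a_k=1  p_k/q_k = 69/5
k=4  a_k=1  p_k/q_k = 124/9
k=5  a_k=1  p_k/q_k = 193/14
k=6  a_k=2  p_k/q_k = 510/37
k=7  a_k=2  p_k/q_k = 1213/88
k=8  a_k=2  p_k/q_k = 2936/213
k=9  a_k=1  p_k/q_k = 4149/301
k=10  a_k=1  p_k/q_k = 7085/514
…
k=12  a_k=3  p_k/q_k = 40787/2959
k=13  a_k=1  p_k/q_k = 52021/3774
fundamental: x₁=52021, y₁=3774  (since 2706184441 − 190·14243076 = 1)
k=2:  x_2 = 52021·52021+190·3774·3774 = 5412368881,  y_2 = 52021·3774+3774·52021 = 392654508
k=3:  x_3 = 52021·5412368881+190·3774·392654508 = 563113683064981,  y_3 = 52021·392654508+3774·5412368881 = 40852560317562
k=4:  x_4 = 52021·563113683064981+190·3774·40852560317562 = 58587473808034384321,  y_4 = 52021·40852560317562+3774·563113683064981 = 4250382080167131096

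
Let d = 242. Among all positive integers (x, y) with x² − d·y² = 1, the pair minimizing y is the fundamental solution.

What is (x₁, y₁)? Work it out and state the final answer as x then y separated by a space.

19601 1260

d=242: √d = [15; 1,1,3,1,14,1,3,1,1,30] (ℓ=10, even), read p_9/q_9
i=0: a=15 ⇒ p=15, q=1
…
i=8: a=1 ⇒ p=10905, q=701
i=9: a=1 ⇒ p=19601, q=1260
fundamental: x₁=19601, y₁=1260  (since 384199201 − 242·1587600 = 1)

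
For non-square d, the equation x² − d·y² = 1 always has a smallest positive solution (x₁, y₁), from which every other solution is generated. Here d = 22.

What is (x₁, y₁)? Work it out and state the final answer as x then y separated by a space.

197 42

√22 → a₀=4, period (1,2,4,2,1,8); ℓ=6 even so k=5
i=0: a=4 ⇒ p=4, q=1
…
i=2: a=2 ⇒ p=14, q=3
…
i=4: a=2 ⇒ p=136, q=29
i=5: a=1 ⇒ p=197, q=42
→ (197, 42).  Check: 197²=38809, 22·42²=38808, difference 1.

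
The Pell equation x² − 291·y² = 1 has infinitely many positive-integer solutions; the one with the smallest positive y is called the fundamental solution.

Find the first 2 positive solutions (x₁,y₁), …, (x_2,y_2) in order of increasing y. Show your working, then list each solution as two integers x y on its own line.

√291 → a₀=17, period (17,34); ℓ=2 even so k=1
i=0: a=17 ⇒ p=17, q=1
i=1: a=17 ⇒ p=290, q=17
fundamental: x₁=290, y₁=17  (since 84100 − 291·289 = 1)
(x_2, y_2) = (290·290 + 291·17·17, 290·17 + 17·290) = (168199, 9860)

290 17
168199 9860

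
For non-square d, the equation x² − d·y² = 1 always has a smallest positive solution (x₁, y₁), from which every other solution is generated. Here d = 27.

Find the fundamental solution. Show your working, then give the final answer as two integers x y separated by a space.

√27 = [5; 5,10, …], period ℓ=2 (even) → k=1
k=0  a_k=5  p_k/q_k = 5/1
k=1  a_k=5  p_k/q_k = 26/5
fundamental: x₁=26, y₁=5  (since 676 − 27·25 = 1)

26 5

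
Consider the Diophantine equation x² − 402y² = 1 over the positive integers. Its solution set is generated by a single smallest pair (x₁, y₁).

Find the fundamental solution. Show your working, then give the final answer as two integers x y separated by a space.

401 20

√402 → a₀=20, period (20,40); ℓ=2 even so k=1
i=0: a=20 ⇒ p=20, q=1
i=1: a=20 ⇒ p=401, q=20
fundamental: x₁=401, y₁=20  (since 160801 − 402·400 = 1)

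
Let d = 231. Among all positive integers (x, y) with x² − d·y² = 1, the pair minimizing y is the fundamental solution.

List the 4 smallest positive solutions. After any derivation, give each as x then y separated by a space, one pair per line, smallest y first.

76 5
11551 760
1755676 115515
266851201 17557520

[15; 5,30] for √231; ℓ=2 ⇒ convergent index 1
i=0: a=15 ⇒ p=15, q=1
i=1: a=5 ⇒ p=76, q=5
→ (76, 5).  Check: 76²=5776, 231·5²=5775, difference 1.
k=2:  x_2 = 76·76+231·5·5 = 11551,  y_2 = 76·5+5·76 = 760
k=3:  x_3 = 76·11551+231·5·760 = 1755676,  y_3 = 76·760+5·11551 = 115515
k=4:  x_4 = 76·1755676+231·5·115515 = 266851201,  y_4 = 76·115515+5·1755676 = 17557520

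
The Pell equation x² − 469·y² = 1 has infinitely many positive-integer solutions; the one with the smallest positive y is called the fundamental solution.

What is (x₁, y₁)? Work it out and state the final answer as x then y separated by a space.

d=469: √d = [21; 1,1,1,10,6,10,1,1,1,42] (ℓ=10, even), read p_9/q_9
k=0  a_k=21  p_k/q_k = 21/1
k=1  a_k=1  p_k/q_k = 22/1
k=2  a_k=1  p_k/q_k = 43/2
k=3  a_k=1  p_k/q_k = 65/3
k=4  a_k=10  p_k/q_k = 693/32
k=5  a_k=6  p_k/q_k = 4223/195
…
k=7  a_k=1  p_k/q_k = 47146/2177
k=8  a_k=1  p_k/q_k = 90069/4159
k=9  a_k=1  p_k/q_k = 137215/6336
→ (137215, 6336).  Check: 137215²=18827956225, 469·6336²=18827956224, difference 1.

137215 6336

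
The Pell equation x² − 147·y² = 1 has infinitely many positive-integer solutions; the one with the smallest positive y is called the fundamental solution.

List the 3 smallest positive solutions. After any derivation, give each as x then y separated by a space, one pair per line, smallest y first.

97 8
18817 1552
3650401 301080

√147 = [12; 8,24, …], period ℓ=2 (even) → k=1
a_0=12:  p_0=12·1+0=12,  q_0=12·0+1=1
a_1=8:  p_1=8·12+1=97,  q_1=8·1+0=8
(x₁, y₁) = (97, 8);  97² − 147·8² = 1 ✓
k=2:  x_2 = 97·97+147·8·8 = 18817,  y_2 = 97·8+8·97 = 1552
k=3:  x_3 = 97·18817+147·8·1552 = 3650401,  y_3 = 97·1552+8·18817 = 301080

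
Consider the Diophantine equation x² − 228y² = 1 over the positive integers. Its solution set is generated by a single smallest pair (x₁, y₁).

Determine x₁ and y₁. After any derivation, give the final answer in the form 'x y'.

151 10

√228 = [15; 10,30, …], period ℓ=2 (even) → k=1
k=0  a_k=15  p_k/q_k = 15/1
k=1  a_k=10  p_k/q_k = 151/10
fundamental: x₁=151, y₁=10  (since 22801 − 228·100 = 1)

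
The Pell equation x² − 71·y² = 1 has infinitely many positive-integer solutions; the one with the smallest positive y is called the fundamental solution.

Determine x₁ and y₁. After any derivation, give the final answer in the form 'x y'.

3480 413

d=71: √d = [8; 2,2,1,7,1,2,2,16] (ℓ=8, even), read p_7/q_7
a_0=8:  p_0=8·1+0=8,  q_0=8·0+1=1
a_1=2:  p_1=2·8+1=17,  q_1=2·1+0=2
a_2=2:  p_2=2·17+8=42,  q_2=2·2+1=5
…
a_4=7:  p_4=7·59+42=455,  q_4=7·7+5=54
a_5=1:  p_5=1·455+59=514,  q_5=1·54+7=61
a_6=2:  p_6=2·514+455=1483,  q_6=2·61+54=176
a_7=2:  p_7=2·1483+514=3480,  q_7=2·176+61=413
(x₁, y₁) = (3480, 413);  3480² − 71·413² = 1 ✓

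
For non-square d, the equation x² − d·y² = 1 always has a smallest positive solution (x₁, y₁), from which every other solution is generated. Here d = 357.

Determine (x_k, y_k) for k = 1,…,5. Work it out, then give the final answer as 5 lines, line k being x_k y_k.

3401 180
23133601 1224360
157354750601 8328096540
1070326990454401 56647711440720
7280364031716085001 385317724891680900

[18; 1,8,2,8,1,36] for √357; ℓ=6 ⇒ convergent index 5
a_0=18:  p_0=18·1+0=18,  q_0=18·0+1=1
a_1=1:  p_1=1·18+1=19,  q_1=1·1+0=1
a_2=8:  p_2=8·19+18=170,  q_2=8·1+1=9
…
a_4=8:  p_4=8·359+170=3042,  q_4=8·19+9=161
a_5=1:  p_5=1·3042+359=3401,  q_5=1·161+19=180
→ (3401, 180).  Check: 3401²=11566801, 357·180²=11566800, difference 1.
n=2: (3401,180)∘(3401,180) = (3401·3401+357·180·180, 3401·180+180·3401) = (23133601,1224360)
n=3: (23133601,1224360)∘(3401,180) = (3401·23133601+357·180·1224360, 3401·1224360+180·23133601) = (157354750601,8328096540)
n=4: (157354750601,8328096540)∘(3401,180) = (3401·157354750601+357·180·8328096540, 3401·8328096540+180·157354750601) = (1070326990454401,56647711440720)
n=5: (1070326990454401,56647711440720)∘(3401,180) = (3401·1070326990454401+357·180·56647711440720, 3401·56647711440720+180·1070326990454401) = (7280364031716085001,385317724891680900)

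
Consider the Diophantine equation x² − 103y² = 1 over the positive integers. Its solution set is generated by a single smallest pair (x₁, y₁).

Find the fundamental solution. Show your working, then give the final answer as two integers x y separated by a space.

227528 22419

√103 → a₀=10, period (6,1,2,1,1,9,1,1,2,1,6,20); ℓ=12 even so k=11
k=0  a_k=10  p_k/q_k = 10/1
…
k=3  a_k=2  p_k/q_k = 203/20
k=4  a_k=1  p_k/q_k = 274/27
k=5  a_k=1  p_k/q_k = 477/47
k=6  a_k=9  p_k/q_k = 4567/450
…
k=8  a_k=1  p_k/q_k = 9611/947
…
k=10  a_k=1  p_k/q_k = 33877/3338
k=11  a_k=6  p_k/q_k = 227528/22419
fundamental: x₁=227528, y₁=22419  (since 51768990784 − 103·502611561 = 1)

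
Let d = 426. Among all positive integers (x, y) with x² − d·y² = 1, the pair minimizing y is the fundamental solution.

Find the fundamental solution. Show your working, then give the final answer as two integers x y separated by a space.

√426 = [20; 1,1,1,3,2,6,2,3,1,1,1,40, …], period ℓ=12 (even) → k=11
k=0  a_k=20  p_k/q_k = 20/1
k=1  a_k=1  p_k/q_k = 21/1
k=2  a_k=1  p_k/q_k = 41/2
…
k=4  a_k=3  p_k/q_k = 227/11
k=5  a_k=2  p_k/q_k = 516/25
k=6  a_k=6  p_k/q_k = 3323/161
k=7  a_k=2  p_k/q_k = 7162/347
…
k=9  a_k=1  p_k/q_k = 31971/1549
k=10  a_k=1  p_k/q_k = 56780/2751
k=11  a_k=1  p_k/q_k = 88751/4300
(x₁, y₁) = (88751, 4300);  88751² − 426·4300² = 1 ✓

88751 4300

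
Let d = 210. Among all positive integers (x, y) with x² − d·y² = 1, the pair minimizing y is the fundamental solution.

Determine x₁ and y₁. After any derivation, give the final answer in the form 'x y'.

29 2

√210 → a₀=14, period (2,28); ℓ=2 even so k=1
a_0=14:  p_0=14·1+0=14,  q_0=14·0+1=1
a_1=2:  p_1=2·14+1=29,  q_1=2·1+0=2
fundamental: x₁=29, y₁=2  (since 841 − 210·4 = 1)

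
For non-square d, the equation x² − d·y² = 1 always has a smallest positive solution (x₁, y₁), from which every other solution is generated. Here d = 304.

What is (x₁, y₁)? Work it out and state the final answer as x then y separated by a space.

√304 = [17; 2,3,2,1,1,1,1,1,2,3,2,34, …], period ℓ=12 (even) → k=11
a_0=17:  p_0=17·1+0=17,  q_0=17·0+1=1
a_1=2:  p_1=2·17+1=35,  q_1=2·1+0=2
a_2=3:  p_2=3·35+17=122,  q_2=3·2+1=7
a_3=2:  p_3=2·122+35=279,  q_3=2·7+2=16
a_4=1:  p_4=1·279+122=401,  q_4=1·16+7=23
a_5=1:  p_5=1·401+279=680,  q_5=1·23+16=39
…
a_7=1:  p_7=1·1081+680=1761,  q_7=1·62+39=101
a_8=1:  p_8=1·1761+1081=2842,  q_8=1·101+62=163
a_9=2:  p_9=2·2842+1761=7445,  q_9=2·163+101=427
a_10=3:  p_10=3·7445+2842=25177,  q_10=3·427+163=1444
a_11=2:  p_11=2·25177+7445=57799,  q_11=2·1444+427=3315
fundamental: x₁=57799, y₁=3315  (since 3340724401 − 304·10989225 = 1)

57799 3315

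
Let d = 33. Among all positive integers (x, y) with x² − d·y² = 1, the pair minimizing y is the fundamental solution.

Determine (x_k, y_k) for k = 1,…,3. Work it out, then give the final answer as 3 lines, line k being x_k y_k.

d=33: √d = [5; 1,2,1,10] (ℓ=4, even), read p_3/q_3
step 0: (5, 1)  from 5·(1,0) + (0,1)
step 1: (6, 1)  from 1·(5,1) + (1,0)
step 2: (17, 3)  from 2·(6,1) + (5,1)
step 3: (23, 4)  from 1·(17,3) + (6,1)
→ (23, 4).  Check: 23²=529, 33·4²=528, difference 1.
(x_2, y_2) = (23·23 + 33·4·4, 23·4 + 4·23) = (1057, 184)
(x_3, y_3) = (23·1057 + 33·4·184, 23·184 + 4·1057) = (48599, 8460)

23 4
1057 184
48599 8460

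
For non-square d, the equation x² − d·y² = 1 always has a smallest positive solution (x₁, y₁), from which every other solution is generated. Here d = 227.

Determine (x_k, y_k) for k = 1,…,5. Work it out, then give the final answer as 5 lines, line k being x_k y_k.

√227 = [15; 15,30, …], period ℓ=2 (even) → k=1
a_0=15:  p_0=15·1+0=15,  q_0=15·0+1=1
a_1=15:  p_1=15·15+1=226,  q_1=15·1+0=15
→ (226, 15).  Check: 226²=51076, 227·15²=51075, difference 1.
(x_2, y_2) = (226·226 + 227·15·15, 226·15 + 15·226) = (102151, 6780)
(x_3, y_3) = (226·102151 + 227·15·6780, 226·6780 + 15·102151) = (46172026, 3064545)
(x_4, y_4) = (226·46172026 + 227·15·3064545, 226·3064545 + 15·46172026) = (20869653601, 1385167560)
(x_5, y_5) = (226·20869653601 + 227·15·1385167560, 226·1385167560 + 15·20869653601) = (9433037255626, 626092672575)

226 15
102151 6780
46172026 3064545
20869653601 1385167560
9433037255626 626092672575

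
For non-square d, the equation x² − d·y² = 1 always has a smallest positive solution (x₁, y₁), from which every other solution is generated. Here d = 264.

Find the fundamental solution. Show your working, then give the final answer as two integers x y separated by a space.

65 4

√264 → a₀=16, period (4,32); ℓ=2 even so k=1
k=0  a_k=16  p_k/q_k = 16/1
k=1  a_k=4  p_k/q_k = 65/4
(x₁, y₁) = (65, 4);  65² − 264·4² = 1 ✓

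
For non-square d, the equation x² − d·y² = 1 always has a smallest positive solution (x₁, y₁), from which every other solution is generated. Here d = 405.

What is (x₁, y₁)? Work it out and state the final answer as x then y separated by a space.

[20; 8,40] for √405; ℓ=2 ⇒ convergent index 1
a_0=20:  p_0=20·1+0=20,  q_0=20·0+1=1
a_1=8:  p_1=8·20+1=161,  q_1=8·1+0=8
→ (161, 8).  Check: 161²=25921, 405·8²=25920, difference 1.

161 8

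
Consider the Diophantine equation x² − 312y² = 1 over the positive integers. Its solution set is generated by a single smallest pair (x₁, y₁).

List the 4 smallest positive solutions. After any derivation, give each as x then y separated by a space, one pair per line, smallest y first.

53 3
5617 318
595349 33705
63101377 3572412

[17; 1,1,1,34] for √312; ℓ=4 ⇒ convergent index 3
k=0  a_k=17  p_k/q_k = 17/1
k=1  a_k=1  p_k/q_k = 18/1
k=2  a_k=1  p_k/q_k = 35/2
k=3  a_k=1  p_k/q_k = 53/3
fundamental: x₁=53, y₁=3  (since 2809 − 312·9 = 1)
n=2: (53,3)∘(53,3) = (53·53+312·3·3, 53·3+3·53) = (5617,318)
n=3: (5617,318)∘(53,3) = (53·5617+312·3·318, 53·318+3·5617) = (595349,33705)
n=4: (595349,33705)∘(53,3) = (53·595349+312·3·33705, 53·33705+3·595349) = (63101377,3572412)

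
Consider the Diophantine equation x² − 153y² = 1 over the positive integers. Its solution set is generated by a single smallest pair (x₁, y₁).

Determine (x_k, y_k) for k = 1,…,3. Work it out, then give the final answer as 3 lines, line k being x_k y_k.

[12; 2,1,2,2,2,1,2,24] for √153; ℓ=8 ⇒ convergent index 7
step 0: (12, 1)  from 12·(1,0) + (0,1)
step 1: (25, 2)  from 2·(12,1) + (1,0)
step 2: (37, 3)  from 1·(25,2) + (12,1)
step 3: (99, 8)  from 2·(37,3) + (25,2)
step 4: (235, 19)  from 2·(99,8) + (37,3)
step 5: (569, 46)  from 2·(235,19) + (99,8)
step 6: (804, 65)  from 1·(569,46) + (235,19)
step 7: (2177, 176)  from 2·(804,65) + (569,46)
→ (2177, 176).  Check: 2177²=4739329, 153·176²=4739328, difference 1.
n=2: (2177,176)∘(2177,176) = (2177·2177+153·176·176, 2177·176+176·2177) = (9478657,766304)
n=3: (9478657,766304)∘(2177,176) = (2177·9478657+153·176·766304, 2177·766304+176·9478657) = (41270070401,3336487440)

2177 176
9478657 766304
41270070401 3336487440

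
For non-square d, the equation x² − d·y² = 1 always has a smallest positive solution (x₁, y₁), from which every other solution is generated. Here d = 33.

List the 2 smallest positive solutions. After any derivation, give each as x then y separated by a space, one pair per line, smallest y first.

23 4
1057 184

[5; 1,2,1,10] for √33; ℓ=4 ⇒ convergent index 3
i=0: a=5 ⇒ p=5, q=1
i=1: a=1 ⇒ p=6, q=1
i=2: a=2 ⇒ p=17, q=3
i=3: a=1 ⇒ p=23, q=4
fundamental: x₁=23, y₁=4  (since 529 − 33·16 = 1)
n=2: (23,4)∘(23,4) = (23·23+33·4·4, 23·4+4·23) = (1057,184)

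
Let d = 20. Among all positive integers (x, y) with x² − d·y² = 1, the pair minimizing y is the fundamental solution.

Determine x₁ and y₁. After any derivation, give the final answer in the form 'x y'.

9 2

√20 → a₀=4, period (2,8); ℓ=2 even so k=1
k=0  a_k=4  p_k/q_k = 4/1
k=1  a_k=2  p_k/q_k = 9/2
(x₁, y₁) = (9, 2);  9² − 20·2² = 1 ✓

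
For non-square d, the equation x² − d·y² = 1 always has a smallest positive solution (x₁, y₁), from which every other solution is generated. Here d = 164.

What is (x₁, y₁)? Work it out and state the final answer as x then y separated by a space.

√164 → a₀=12, period (1,4,6,4,1,24); ℓ=6 even so k=5
a_0=12:  p_0=12·1+0=12,  q_0=12·0+1=1
a_1=1:  p_1=1·12+1=13,  q_1=1·1+0=1
a_2=4:  p_2=4·13+12=64,  q_2=4·1+1=5
…
a_4=4:  p_4=4·397+64=1652,  q_4=4·31+5=129
a_5=1:  p_5=1·1652+397=2049,  q_5=1·129+31=160
fundamental: x₁=2049, y₁=160  (since 4198401 − 164·25600 = 1)

2049 160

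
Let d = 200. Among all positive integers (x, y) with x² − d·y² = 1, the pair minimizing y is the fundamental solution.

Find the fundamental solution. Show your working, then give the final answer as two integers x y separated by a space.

99 7

√200 = [14; 7,28, …], period ℓ=2 (even) → k=1
step 0: (14, 1)  from 14·(1,0) + (0,1)
step 1: (99, 7)  from 7·(14,1) + (1,0)
→ (99, 7).  Check: 99²=9801, 200·7²=9800, difference 1.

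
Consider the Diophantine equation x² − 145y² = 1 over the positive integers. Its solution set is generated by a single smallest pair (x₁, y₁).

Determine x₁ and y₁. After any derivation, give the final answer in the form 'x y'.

289 24

d=145: √d = [12; 24] (ℓ=1, odd), read p_1/q_1
i=0: a=12 ⇒ p=12, q=1
i=1: a=24 ⇒ p=289, q=24
→ (289, 24).  Check: 289²=83521, 145·24²=83520, difference 1.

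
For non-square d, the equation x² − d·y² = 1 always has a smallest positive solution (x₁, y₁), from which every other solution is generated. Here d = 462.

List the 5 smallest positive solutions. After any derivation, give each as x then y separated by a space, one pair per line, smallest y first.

√462 → a₀=21, period (2,42); ℓ=2 even so k=1
step 0: (21, 1)  from 21·(1,0) + (0,1)
step 1: (43, 2)  from 2·(21,1) + (1,0)
fundamental: x₁=43, y₁=2  (since 1849 − 462·4 = 1)
(43+2√462)^2 = 3697 + 172√462
(43+2√462)^3 = 317899 + 14790√462
(43+2√462)^4 = 27335617 + 1271768√462
(43+2√462)^5 = 2350545163 + 109357258√462

43 2
3697 172
317899 14790
27335617 1271768
2350545163 109357258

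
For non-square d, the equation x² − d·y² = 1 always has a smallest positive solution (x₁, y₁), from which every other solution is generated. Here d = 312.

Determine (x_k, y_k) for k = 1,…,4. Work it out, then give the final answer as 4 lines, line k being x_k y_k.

√312 = [17; 1,1,1,34, …], period ℓ=4 (even) → k=3
a_0=17:  p_0=17·1+0=17,  q_0=17·0+1=1
…
a_2=1:  p_2=1·18+17=35,  q_2=1·1+1=2
a_3=1:  p_3=1·35+18=53,  q_3=1·2+1=3
fundamental: x₁=53, y₁=3  (since 2809 − 312·9 = 1)
(x_2, y_2) = (53·53 + 312·3·3, 53·3 + 3·53) = (5617, 318)
(x_3, y_3) = (53·5617 + 312·3·318, 53·318 + 3·5617) = (595349, 33705)
(x_4, y_4) = (53·595349 + 312·3·33705, 53·33705 + 3·595349) = (63101377, 3572412)

53 3
5617 318
595349 33705
63101377 3572412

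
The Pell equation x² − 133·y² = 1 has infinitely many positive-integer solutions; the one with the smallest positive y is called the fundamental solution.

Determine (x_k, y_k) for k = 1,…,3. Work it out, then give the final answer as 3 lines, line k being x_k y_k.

√133 → a₀=11, period (1,1,7,5,1,…,1,1,22); ℓ=16 even so k=15
k=0  a_k=11  p_k/q_k = 11/1
…
k=3  a_k=7  p_k/q_k = 173/15
k=4  a_k=5  p_k/q_k = 888/77
k=5  a_k=1  p_k/q_k = 1061/92
k=6  a_k=1  p_k/q_k = 1949/169
…
k=8  a_k=2  p_k/q_k = 7969/691
k=9  a_k=1  p_k/q_k = 10979/952
k=10  a_k=1  p_k/q_k = 18948/1643
k=11  a_k=1  p_k/q_k = 29927/2595
k=12  a_k=5  p_k/q_k = 168583/14618
k=13  a_k=7  p_k/q_k = 1210008/104921
k=14  a_k=1  p_k/q_k = 1378591/119539
k=15  a_k=1  p_k/q_k = 2588599/224460
(x₁, y₁) = (2588599, 224460);  2588599² − 133·224460² = 1 ✓
n=2: (2588599,224460)∘(2588599,224460) = (2588599·2588599+133·224460·224460, 2588599·224460+224460·2588599) = (13401689565601,1162073863080)
n=3: (13401689565601,1162073863080)∘(2588599,224460) = (2588599·13401689565601+133·224460·1162073863080, 2588599·1162073863080+224460·13401689565601) = (69383200415647777399,6016286479789825380)

2588599 224460
13401689565601 1162073863080
69383200415647777399 6016286479789825380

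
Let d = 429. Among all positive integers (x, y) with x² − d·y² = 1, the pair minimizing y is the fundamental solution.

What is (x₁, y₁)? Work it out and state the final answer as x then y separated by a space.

[20; 1,2,2,9,1,12,1,9,2,2,1,40] for √429; ℓ=12 ⇒ convergent index 11
i=0: a=20 ⇒ p=20, q=1
i=1: a=1 ⇒ p=21, q=1
i=2: a=2 ⇒ p=62, q=3
i=3: a=2 ⇒ p=145, q=7
i=4: a=9 ⇒ p=1367, q=66
…
i=6: a=12 ⇒ p=19511, q=942
i=7: a=1 ⇒ p=21023, q=1015
i=8: a=9 ⇒ p=208718, q=10077
…
i=10: a=2 ⇒ p=1085636, q=52415
i=11: a=1 ⇒ p=1524095, q=73584
→ (1524095, 73584).  Check: 1524095²=2322865569025, 429·73584²=2322865569024, difference 1.

1524095 73584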